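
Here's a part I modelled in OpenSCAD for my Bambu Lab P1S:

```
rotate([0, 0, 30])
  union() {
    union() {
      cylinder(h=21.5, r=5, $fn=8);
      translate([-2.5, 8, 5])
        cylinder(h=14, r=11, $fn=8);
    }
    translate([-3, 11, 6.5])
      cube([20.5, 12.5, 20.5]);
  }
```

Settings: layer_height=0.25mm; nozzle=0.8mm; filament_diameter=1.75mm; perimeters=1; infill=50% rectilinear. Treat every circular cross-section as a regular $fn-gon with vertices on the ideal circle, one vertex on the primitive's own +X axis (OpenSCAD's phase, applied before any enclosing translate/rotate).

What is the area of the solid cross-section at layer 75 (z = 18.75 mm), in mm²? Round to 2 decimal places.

At z = 18.75 mm: the r=5 cylinder gives a regular 8-gon of circumradius 5 (constant along its height) (area = (8/2)·5.000²·sin(360°/8) = 70.71 mm²); the r=11 cylinder at (-2.5, 8) gives a regular 8-gon of circumradius 11 (constant along its height) (area = (8/2)·11.000²·sin(360°/8) = 342.24 mm²); Combining (union): the regions partially overlap — summed areas 412.95 mm² minus the doubly-counted overlap 51.45 mm² gives 361.50 mm² — area = 361.50 mm²; the 20.5×12.5 cube at (-3, 11) contributes its full rectangle (area 256.25 mm²); Merging all regions: the regions partially overlap — summed areas 617.75 mm² minus the doubly-counted overlap 58.37 mm² gives 559.38 mm² — area = 559.38 mm²; (rotated 30° about Z; rotation is an isometry so areas/perimeters/island counts are preserved). Overall, the cross-section is a single solid region. Net area = 559.38 mm².

559.38 mm²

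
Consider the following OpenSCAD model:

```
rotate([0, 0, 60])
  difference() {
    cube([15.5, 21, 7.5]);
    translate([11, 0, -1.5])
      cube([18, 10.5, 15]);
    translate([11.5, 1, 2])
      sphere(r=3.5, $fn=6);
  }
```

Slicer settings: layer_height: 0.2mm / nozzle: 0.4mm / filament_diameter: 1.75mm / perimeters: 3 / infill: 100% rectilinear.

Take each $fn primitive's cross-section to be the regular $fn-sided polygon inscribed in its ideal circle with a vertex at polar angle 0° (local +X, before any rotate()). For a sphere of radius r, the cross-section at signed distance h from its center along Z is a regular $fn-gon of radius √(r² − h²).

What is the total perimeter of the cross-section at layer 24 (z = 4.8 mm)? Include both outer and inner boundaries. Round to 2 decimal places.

At z = 4.8 mm: the 15.5×21 cube contributes its full rectangle (perimeter 73.00 mm); the 18×10.5 cube at (11, 0) contributes its full rectangle (perimeter 57.00 mm); the r=3.5 sphere at (11.5, 1) contributes a regular 6-gon of circumradius √(3.5²−2.8²) = 2.100 (perimeter = 2·6·2.100·sin(180°/6) = 12.60 mm); Taking the first minus the rest: starting from the 15.5×21 cube, the 18×10.5 cube at (11, 0) partially overlaps it — only the 47.25 mm² overlap (of its 189.00 mm²) is removed, clipping the outline; the r=3.5 sphere at (11.5, 1) partially overlaps it — only the 3.27 mm² overlap (of its 11.46 mm²) is removed, clipping the outline — boundary = 72.96 mm; (rotated 60° about Z; rotation is an isometry so areas/perimeters/island counts are preserved). Overall, the cross-section is a single solid region. Total boundary length (outer) = 72.96 mm.

72.96 mm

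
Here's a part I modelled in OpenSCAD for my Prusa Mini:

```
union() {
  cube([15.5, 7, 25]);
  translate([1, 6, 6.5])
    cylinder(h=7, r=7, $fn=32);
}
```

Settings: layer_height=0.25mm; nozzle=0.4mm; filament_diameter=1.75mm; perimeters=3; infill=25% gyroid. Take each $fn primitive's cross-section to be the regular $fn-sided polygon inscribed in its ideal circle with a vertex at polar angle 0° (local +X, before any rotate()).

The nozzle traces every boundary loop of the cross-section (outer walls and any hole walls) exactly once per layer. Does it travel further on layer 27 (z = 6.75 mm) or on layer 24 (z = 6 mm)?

layer 27 (z = 6.75 mm)

Layer 27 (z = 6.75): the 15.5×7 cube contributes its full rectangle (perimeter 45.00 mm); the r=7 cylinder at (1, 6) gives a regular 32-gon of circumradius 7 (constant along its height) (perimeter = 2·32·7.000·sin(180°/32) = 43.91 mm); Merging all regions: the regions partially overlap (shared area 49.84 mm²), so the edge portions inside another operand are dropped and the merged outline is re-measured after clipping — boundary = 61.21 mm. So its perimeter = 61.21 mm. Layer 24 (z = 6): the cube is present — its section is the full 15.5×7 rectangle (perimeter 45.00 mm); the cylinder at (1, 6) is absent (z outside [6.5, 13.5]); Combining (union): only the 15.5×7 cube is present, so the union is just that shape — boundary = 45.00 mm. So its perimeter = 45.00 mm. Layer 27 is larger (61.21 vs 45.00 mm).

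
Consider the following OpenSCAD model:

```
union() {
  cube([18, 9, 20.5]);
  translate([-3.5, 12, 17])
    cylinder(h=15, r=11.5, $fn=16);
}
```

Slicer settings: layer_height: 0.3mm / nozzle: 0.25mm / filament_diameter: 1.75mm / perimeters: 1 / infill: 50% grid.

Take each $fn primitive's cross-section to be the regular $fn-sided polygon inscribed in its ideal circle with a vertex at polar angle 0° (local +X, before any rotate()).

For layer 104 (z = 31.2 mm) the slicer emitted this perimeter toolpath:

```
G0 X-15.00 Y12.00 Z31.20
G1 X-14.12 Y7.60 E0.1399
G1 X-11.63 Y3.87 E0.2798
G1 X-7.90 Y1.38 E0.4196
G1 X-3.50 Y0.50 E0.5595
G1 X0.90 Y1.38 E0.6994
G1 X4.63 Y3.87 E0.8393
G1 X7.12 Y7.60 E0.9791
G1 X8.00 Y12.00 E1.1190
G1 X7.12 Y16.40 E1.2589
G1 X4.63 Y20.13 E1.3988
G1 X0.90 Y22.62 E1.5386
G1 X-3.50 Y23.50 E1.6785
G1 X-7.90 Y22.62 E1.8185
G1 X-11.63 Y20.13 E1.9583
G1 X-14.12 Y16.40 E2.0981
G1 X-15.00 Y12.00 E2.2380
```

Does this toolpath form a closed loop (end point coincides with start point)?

yes

Start point (G0): (-15.00, 12.00). End point (last G1): the path returns to the start — closed.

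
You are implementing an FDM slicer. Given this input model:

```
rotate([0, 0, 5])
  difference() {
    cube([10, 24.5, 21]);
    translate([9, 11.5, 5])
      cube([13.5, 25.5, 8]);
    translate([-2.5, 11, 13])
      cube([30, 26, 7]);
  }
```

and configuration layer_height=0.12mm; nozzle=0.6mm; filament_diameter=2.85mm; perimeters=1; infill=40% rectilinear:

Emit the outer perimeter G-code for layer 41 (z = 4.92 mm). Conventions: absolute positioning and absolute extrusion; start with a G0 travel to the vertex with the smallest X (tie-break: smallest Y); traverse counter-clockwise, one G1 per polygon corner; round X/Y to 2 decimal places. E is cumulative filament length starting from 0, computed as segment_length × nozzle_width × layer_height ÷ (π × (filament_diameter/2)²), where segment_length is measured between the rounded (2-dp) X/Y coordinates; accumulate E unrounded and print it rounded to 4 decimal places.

At z = 4.92 mm: the cube is present — its section is the full 10×24.5 rectangle; the cube at (9, 11.5) is not intersected at this z (z outside [5, 13]); the cube at (-2.5, 11) is absent (z outside [13, 20]); Taking the first minus the rest: none of the subtracted shapes is present at this height, so the 10×24.5 cube is unchanged — 1 connected region; (whole slice rotated 5° about Z — lengths, areas and connectivity unchanged). The outline is a single polygon with 4 vertices. Extrusion per mm of travel: 0.6 × 0.12 / (π × 1.425²) = 0.011286. Accumulating E over each segment gives final E = 0.7789.

G0 X-2.14 Y24.41 Z4.92
G1 X0.00 Y0.00 E0.2766
G1 X9.96 Y0.87 E0.3894
G1 X7.83 Y25.28 E0.6659
G1 X-2.14 Y24.41 E0.7789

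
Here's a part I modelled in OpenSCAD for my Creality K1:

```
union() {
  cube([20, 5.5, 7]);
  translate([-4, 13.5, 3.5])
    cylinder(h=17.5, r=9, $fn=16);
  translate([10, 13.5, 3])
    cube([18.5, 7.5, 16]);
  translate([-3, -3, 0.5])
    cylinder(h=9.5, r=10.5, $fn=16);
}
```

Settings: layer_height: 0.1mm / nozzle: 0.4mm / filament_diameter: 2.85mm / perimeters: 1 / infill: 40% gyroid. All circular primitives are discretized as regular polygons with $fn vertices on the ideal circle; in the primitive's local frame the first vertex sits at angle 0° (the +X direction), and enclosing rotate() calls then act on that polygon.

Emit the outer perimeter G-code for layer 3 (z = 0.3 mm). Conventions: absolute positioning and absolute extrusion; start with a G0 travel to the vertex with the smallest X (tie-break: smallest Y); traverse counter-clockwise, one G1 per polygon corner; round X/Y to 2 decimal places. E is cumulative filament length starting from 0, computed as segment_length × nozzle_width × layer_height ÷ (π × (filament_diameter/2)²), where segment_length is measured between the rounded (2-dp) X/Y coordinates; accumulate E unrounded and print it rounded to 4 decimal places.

G0 X0.00 Y0.00 Z0.30
G1 X20.00 Y0.00 E0.1254
G1 X20.00 Y5.50 E0.1599
G1 X0.00 Y5.50 E0.2853
G1 X0.00 Y0.00 E0.3198

At z = 0.3 mm: the cube is present — its section is the full 20×5.5 rectangle; the cylinder at (-4, 13.5) does not reach this height (z outside [3.5, 21]); the cube at (10, 13.5) is absent (z outside [3, 19]); the cylinder at (-3, -3) is not intersected at this z (z outside [0.5, 10]); Combining (union): only the 20×5.5 cube is present, so the union is just that shape — 1 connected region. The outline is a single polygon with 4 vertices. Extrusion per mm of travel: 0.4 × 0.1 / (π × 1.425²) = 0.006270. Accumulating E over each segment gives final E = 0.3198.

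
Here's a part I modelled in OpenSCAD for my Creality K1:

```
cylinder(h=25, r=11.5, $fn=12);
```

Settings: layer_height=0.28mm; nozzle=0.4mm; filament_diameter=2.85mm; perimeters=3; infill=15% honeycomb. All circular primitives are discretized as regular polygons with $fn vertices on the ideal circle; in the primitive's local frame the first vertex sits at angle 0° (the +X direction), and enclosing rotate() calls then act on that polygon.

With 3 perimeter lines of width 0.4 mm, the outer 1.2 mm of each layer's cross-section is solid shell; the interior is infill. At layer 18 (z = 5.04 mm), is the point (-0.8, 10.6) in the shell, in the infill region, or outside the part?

At z = 5.04 mm: the cylinder: section is a regular 12-gon, circumradius r=11.5. Overall, the cross-section is a single solid region. The nearest boundary edge runs (0.00, 11.50)→(-5.75, 9.96); distance from the point to it = 0.66 mm. The point is inside the cross-section, 0.66 mm from the nearest boundary — within the 1.2 mm shell band (3 × 0.4).

shell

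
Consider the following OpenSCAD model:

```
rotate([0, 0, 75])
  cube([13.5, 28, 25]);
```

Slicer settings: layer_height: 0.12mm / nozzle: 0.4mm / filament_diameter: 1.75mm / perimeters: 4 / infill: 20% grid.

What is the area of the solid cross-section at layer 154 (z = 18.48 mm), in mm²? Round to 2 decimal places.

At z = 18.48 mm: the cube is present — its section is the full 13.5×28 rectangle (area 378.00 mm²); (whole slice rotated 75° about Z — lengths, areas and connectivity unchanged). Overall, the cross-section is a single solid region. Net area = 378.00 mm².

378.00 mm²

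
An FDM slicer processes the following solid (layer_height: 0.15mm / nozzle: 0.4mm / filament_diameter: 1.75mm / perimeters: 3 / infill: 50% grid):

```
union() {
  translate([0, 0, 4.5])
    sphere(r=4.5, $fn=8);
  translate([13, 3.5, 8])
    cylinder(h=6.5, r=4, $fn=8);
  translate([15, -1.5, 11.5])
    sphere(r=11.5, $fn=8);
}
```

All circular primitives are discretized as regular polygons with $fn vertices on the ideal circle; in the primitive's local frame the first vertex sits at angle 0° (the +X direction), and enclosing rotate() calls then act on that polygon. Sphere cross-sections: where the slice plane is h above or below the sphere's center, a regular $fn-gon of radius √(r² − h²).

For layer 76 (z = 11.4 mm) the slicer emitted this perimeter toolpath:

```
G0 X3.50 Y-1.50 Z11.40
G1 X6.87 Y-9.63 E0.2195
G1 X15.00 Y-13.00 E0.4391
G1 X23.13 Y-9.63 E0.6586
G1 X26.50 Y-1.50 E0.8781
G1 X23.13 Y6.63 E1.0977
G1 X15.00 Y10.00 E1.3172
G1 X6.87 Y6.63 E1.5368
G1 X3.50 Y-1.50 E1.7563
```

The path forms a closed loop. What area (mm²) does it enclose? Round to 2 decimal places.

Apply the shoelace formula to the sequence of (X, Y) vertices; enclosed area = 373.98 mm².

373.98 mm²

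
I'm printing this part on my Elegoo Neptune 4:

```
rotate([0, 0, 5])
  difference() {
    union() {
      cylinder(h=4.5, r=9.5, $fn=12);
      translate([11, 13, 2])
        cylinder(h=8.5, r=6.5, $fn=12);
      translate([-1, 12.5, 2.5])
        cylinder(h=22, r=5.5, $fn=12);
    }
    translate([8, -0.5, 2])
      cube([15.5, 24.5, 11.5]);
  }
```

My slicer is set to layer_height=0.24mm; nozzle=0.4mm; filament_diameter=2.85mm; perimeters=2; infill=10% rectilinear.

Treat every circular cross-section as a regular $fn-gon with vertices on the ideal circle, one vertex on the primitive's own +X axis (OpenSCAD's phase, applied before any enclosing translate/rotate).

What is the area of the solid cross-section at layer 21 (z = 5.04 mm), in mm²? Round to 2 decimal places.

117.54 mm²

At z = 5.04 mm: the cylinder is not intersected at this z (z outside [0, 4.5]); the cylinder at (11, 13): section is a regular 12-gon, circumradius r=6.5 (area = (12/2)·6.500²·sin(360°/12) = 126.75 mm²); the cylinder at (-1, 12.5): section is a regular 12-gon, circumradius r=5.5 (area = (12/2)·5.500²·sin(360°/12) = 90.75 mm²); Taking the union: the 2 present regions are separate (no shared area or edge), so areas and boundary lengths simply add and each stays a separate island — area = 217.50 mm²; the 15.5×24.5 cube at (8, -0.5) contributes its full rectangle (area 379.75 mm²); Subtracting the remaining from the first: starting from that combined region (217.50 mm²), the 15.5×24.5 cube at (8, -0.5) partially overlaps it — only the 99.96 mm² overlap (of its 379.75 mm²) is removed, clipping the outline — area = 117.54 mm²; (rotated 5° about Z; rotation is an isometry so areas/perimeters/island counts are preserved). Overall, the cross-section has 2 separate islands. Net area = 117.54 mm².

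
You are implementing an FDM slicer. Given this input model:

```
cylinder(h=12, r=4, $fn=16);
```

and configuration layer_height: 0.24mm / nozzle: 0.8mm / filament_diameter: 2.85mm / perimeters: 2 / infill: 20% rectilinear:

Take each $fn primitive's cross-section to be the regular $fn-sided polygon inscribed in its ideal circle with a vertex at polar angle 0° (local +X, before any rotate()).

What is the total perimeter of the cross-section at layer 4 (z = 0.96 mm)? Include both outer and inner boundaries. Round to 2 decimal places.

24.97 mm

At z = 0.96 mm: the r=4 cylinder gives a regular 16-gon of circumradius 4 (constant along its height) (perimeter = 2·16·4.000·sin(180°/16) = 24.97 mm). Overall, the cross-section is a single solid region. Total boundary length (outer) = 24.97 mm.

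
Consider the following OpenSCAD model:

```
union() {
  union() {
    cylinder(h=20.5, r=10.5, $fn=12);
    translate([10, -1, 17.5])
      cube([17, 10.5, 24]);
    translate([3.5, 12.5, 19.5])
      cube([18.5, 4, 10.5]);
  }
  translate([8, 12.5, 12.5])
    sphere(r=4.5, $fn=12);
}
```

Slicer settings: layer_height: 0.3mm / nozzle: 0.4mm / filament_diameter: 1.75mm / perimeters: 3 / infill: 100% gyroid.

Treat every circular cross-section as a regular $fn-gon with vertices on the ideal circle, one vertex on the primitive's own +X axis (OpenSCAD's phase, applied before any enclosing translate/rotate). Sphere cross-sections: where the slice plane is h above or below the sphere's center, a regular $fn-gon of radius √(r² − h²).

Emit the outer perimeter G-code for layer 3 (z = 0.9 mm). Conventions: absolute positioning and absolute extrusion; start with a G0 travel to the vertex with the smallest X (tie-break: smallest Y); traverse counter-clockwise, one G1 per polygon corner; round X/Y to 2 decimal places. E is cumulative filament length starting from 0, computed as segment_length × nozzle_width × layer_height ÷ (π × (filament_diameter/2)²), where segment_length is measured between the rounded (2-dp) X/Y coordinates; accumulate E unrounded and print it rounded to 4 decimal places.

G0 X-10.50 Y0.00 Z0.90
G1 X-9.09 Y-5.25 E0.2712
G1 X-5.25 Y-9.09 E0.5421
G1 X0.00 Y-10.50 E0.8133
G1 X5.25 Y-9.09 E1.0845
G1 X9.09 Y-5.25 E1.3555
G1 X10.50 Y0.00 E1.6267
G1 X9.09 Y5.25 E1.8979
G1 X5.25 Y9.09 E2.1688
G1 X0.00 Y10.50 E2.4400
G1 X-5.25 Y9.09 E2.7112
G1 X-9.09 Y5.25 E2.9822
G1 X-10.50 Y0.00 E3.2534

At z = 0.9 mm: the cylinder: section is a regular 12-gon, circumradius r=10.5; the cube at (10, -1) does not reach this height (z outside [17.5, 41.5]); the cube at (3.5, 12.5) does not reach this height (z outside [19.5, 30]); Merging all regions: only the r=10.5 cylinder is present, so the union is just that shape — 1 connected region; the sphere at (8, 12.5) does not reach this height (|z−center|=11.600 > r=4.5); Merging all regions: only that combined region is present, so the union is just that shape — 1 connected region. The outline is a single polygon with 12 vertices. Extrusion per mm of travel: 0.4 × 0.3 / (π × 0.875²) = 0.049890. Accumulating E over each segment gives final E = 3.2534.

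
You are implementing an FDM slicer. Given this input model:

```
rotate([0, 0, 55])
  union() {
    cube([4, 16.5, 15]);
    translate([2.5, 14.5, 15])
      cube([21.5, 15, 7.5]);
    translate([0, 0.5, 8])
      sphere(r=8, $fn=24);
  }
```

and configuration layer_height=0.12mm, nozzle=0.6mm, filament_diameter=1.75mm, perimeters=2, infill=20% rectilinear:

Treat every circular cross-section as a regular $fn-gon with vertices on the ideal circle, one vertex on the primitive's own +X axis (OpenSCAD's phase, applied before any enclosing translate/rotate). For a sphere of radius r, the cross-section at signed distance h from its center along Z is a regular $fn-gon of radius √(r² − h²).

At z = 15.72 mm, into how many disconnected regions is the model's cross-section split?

At z = 15.72 mm: the cube is not intersected at this z (z outside [0, 15]); the cube at (2.5, 14.5) (footprint 21.5×15) is included at this height; the r=8 sphere at (0, 0.5) contributes a regular 24-gon of circumradius √(8²−7.72²) = 2.098; Taking the union: the 2 present regions are separate (no shared area or edge), so areas and boundary lengths simply add and each stays a separate island — 2 connected regions; (rotated 55° about Z; rotation is an isometry so areas/perimeters/island counts are preserved). The result has 2 disconnected regions.

2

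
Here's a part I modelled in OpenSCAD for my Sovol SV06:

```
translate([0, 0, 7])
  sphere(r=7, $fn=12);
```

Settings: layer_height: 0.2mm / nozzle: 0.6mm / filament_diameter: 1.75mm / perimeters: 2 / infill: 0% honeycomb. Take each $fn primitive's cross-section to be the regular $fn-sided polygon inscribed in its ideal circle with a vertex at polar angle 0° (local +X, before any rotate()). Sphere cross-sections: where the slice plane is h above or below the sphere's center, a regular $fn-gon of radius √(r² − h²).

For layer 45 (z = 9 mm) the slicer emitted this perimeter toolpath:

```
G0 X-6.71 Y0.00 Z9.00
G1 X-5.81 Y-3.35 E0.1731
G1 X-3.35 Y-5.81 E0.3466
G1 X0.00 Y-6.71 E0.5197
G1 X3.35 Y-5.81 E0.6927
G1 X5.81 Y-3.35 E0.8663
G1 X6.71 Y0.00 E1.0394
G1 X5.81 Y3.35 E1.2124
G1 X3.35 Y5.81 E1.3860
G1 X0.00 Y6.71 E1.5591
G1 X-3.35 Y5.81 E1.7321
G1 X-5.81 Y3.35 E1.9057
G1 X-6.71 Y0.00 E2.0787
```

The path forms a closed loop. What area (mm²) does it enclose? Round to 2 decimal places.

Apply the shoelace formula to the sequence of (X, Y) vertices; enclosed area = 134.98 mm².

134.98 mm²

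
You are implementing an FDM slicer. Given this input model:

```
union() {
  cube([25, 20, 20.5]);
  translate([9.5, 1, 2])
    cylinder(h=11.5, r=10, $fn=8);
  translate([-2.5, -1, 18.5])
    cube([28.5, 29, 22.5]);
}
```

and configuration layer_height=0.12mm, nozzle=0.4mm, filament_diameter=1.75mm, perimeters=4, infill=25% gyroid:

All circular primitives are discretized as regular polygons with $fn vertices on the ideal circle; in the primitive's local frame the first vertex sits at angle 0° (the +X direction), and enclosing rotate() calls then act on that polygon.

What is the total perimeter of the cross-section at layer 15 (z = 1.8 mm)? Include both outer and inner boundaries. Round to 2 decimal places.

At z = 1.8 mm: the cube is present — its section is the full 25×20 rectangle (perimeter 90.00 mm); the cylinder at (9.5, 1) does not reach this height (z outside [2, 13.5]); the cube at (-2.5, -1) does not reach this height (z outside [18.5, 41]); Taking the union: only the 25×20 cube is present, so the union is just that shape — boundary = 90.00 mm. Overall, the cross-section is a single solid region. Total boundary length (outer) = 90.00 mm.

90.00 mm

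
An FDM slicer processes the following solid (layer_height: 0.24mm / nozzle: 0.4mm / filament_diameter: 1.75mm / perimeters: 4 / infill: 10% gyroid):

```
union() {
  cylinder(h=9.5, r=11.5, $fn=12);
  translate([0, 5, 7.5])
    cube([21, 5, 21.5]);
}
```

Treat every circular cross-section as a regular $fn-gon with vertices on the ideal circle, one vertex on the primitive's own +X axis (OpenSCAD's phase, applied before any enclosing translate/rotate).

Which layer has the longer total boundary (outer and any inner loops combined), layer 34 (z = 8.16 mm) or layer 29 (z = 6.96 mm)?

layer 34 (z = 8.16 mm)

Layer 34 (z = 8.16): the cylinder: section is a regular 12-gon, circumradius r=11.5 (perimeter = 2·12·11.500·sin(180°/12) = 71.43 mm); the cube at (0, 5) (footprint 21×5) is included at this height (perimeter 52.00 mm); Merging all regions: the regions partially overlap (shared area 40.84 mm²), so the edge portions inside another operand are dropped and the merged outline is re-measured after clipping — boundary = 95.79 mm. So its perimeter = 95.79 mm. Layer 29 (z = 6.96): the r=11.5 cylinder contributes a regular 12-gon of circumradius 11.5 (perimeter = 2·12·11.500·sin(180°/12) = 71.43 mm); the cube at (0, 5) is not intersected at this z (z outside [7.5, 29]); Taking the union: only the r=11.5 cylinder is present, so the union is just that shape — boundary = 71.43 mm. So its perimeter = 71.43 mm. Layer 34 is larger (95.79 vs 71.43 mm).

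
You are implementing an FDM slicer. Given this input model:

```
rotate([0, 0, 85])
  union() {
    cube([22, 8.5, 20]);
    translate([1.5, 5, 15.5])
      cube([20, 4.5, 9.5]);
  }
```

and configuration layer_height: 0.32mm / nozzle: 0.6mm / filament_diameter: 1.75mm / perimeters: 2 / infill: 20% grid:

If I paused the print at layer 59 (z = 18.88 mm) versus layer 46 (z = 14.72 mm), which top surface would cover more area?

Layer 59 (z = 18.88): the 22×8.5 cube contributes its full rectangle (area 187.00 mm²); the cube at (1.5, 5) (footprint 20×4.5) is included at this height (area 90.00 mm²); Combining (union): the regions partially overlap — summed areas 277.00 mm² minus the doubly-counted overlap 70.00 mm² gives 207.00 mm² — area = 207.00 mm²; (whole slice rotated 85° about Z — lengths, areas and connectivity unchanged). So its area = 207.00 mm². Layer 46 (z = 14.72): the cube is present — its section is the full 22×8.5 rectangle (area 187.00 mm²); the cube at (1.5, 5) does not reach this height (z outside [15.5, 25]); Merging all regions: only the 22×8.5 cube is present, so the union is just that shape — area = 187.00 mm²; (whole slice rotated 85° about Z — lengths, areas and connectivity unchanged). So its area = 187.00 mm². Layer 59 is larger (207.00 vs 187.00 mm²).

layer 59 (z = 18.88 mm)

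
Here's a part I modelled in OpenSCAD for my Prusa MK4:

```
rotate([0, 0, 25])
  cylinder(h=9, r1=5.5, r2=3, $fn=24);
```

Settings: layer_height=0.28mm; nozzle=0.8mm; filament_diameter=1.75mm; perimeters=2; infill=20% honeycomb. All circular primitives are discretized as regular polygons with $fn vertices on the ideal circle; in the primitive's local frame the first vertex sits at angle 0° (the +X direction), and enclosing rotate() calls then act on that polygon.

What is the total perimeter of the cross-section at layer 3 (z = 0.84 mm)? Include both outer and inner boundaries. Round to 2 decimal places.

At z = 0.84 mm: the cone: at t=0.093 of its height the radius interpolates to r₁+(r₂−r₁)t = 5.267, giving a regular 24-gon of that circumradius (perimeter = 2·24·5.267·sin(180°/24) = 33.00 mm); (whole slice rotated 25° about Z — lengths, areas and connectivity unchanged). Overall, the cross-section is a single solid region. Total boundary length (outer) = 33.00 mm.

33.00 mm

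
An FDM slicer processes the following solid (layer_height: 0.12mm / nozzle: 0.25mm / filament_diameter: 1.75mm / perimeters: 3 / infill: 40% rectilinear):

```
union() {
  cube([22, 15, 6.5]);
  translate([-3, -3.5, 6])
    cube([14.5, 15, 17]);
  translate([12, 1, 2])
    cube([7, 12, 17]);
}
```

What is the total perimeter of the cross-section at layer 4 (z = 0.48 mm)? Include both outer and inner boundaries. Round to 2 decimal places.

At z = 0.48 mm: the 22×15 cube contributes its full rectangle (perimeter 74.00 mm); the cube at (-3, -3.5) does not reach this height (z outside [6, 23]); the cube at (12, 1) is absent (z outside [2, 19]); Taking the union: only the 22×15 cube is present, so the union is just that shape — boundary = 74.00 mm. Overall, the cross-section is a single solid region. Total boundary length (outer) = 74.00 mm.

74.00 mm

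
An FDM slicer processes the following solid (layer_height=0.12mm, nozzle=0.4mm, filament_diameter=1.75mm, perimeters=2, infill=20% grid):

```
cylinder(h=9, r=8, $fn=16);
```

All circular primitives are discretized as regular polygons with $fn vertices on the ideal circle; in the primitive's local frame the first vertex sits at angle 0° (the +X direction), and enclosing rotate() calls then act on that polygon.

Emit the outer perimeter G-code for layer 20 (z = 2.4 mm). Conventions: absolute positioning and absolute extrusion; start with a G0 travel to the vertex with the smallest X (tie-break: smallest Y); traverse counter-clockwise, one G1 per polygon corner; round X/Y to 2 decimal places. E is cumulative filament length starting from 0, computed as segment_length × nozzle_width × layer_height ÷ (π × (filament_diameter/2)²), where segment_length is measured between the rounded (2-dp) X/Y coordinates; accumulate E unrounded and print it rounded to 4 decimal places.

G0 X-8.00 Y0.00 Z2.40
G1 X-7.39 Y-3.06 E0.0623
G1 X-5.66 Y-5.66 E0.1246
G1 X-3.06 Y-7.39 E0.1869
G1 X0.00 Y-8.00 E0.2492
G1 X3.06 Y-7.39 E0.3114
G1 X5.66 Y-5.66 E0.3738
G1 X7.39 Y-3.06 E0.4361
G1 X8.00 Y0.00 E0.4984
G1 X7.39 Y3.06 E0.5606
G1 X5.66 Y5.66 E0.6229
G1 X3.06 Y7.39 E0.6853
G1 X0.00 Y8.00 E0.7475
G1 X-3.06 Y7.39 E0.8098
G1 X-5.66 Y5.66 E0.8721
G1 X-7.39 Y3.06 E0.9344
G1 X-8.00 Y0.00 E0.9967

At z = 2.4 mm: the r=8 cylinder contributes a regular 16-gon of circumradius 8. The outline is a single polygon with 16 vertices. Extrusion per mm of travel: 0.4 × 0.12 / (π × 0.875²) = 0.019956. Accumulating E over each segment gives final E = 0.9967.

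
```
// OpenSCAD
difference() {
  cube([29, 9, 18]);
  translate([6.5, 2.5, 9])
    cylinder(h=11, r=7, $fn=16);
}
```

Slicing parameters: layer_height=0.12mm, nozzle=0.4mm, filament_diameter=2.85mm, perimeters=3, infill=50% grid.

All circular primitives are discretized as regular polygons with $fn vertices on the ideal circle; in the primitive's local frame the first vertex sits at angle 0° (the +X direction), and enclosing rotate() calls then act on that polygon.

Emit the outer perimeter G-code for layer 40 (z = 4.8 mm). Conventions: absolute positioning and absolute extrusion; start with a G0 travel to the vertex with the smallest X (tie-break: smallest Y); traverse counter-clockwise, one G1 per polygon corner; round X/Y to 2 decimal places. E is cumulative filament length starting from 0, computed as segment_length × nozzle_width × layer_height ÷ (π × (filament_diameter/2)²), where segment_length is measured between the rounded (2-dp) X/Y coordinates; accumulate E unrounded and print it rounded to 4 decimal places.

At z = 4.8 mm: the cube is present — its section is the full 29×9 rectangle; the cylinder at (6.5, 2.5) is not intersected at this z (z outside [9, 20]); After the difference (first − rest): none of the subtracted shapes is present at this height, so the 29×9 cube is unchanged — 1 connected region. The outline is a single polygon with 4 vertices. Extrusion per mm of travel: 0.4 × 0.12 / (π × 1.425²) = 0.007524. Accumulating E over each segment gives final E = 0.5718.

G0 X0.00 Y0.00 Z4.80
G1 X29.00 Y0.00 E0.2182
G1 X29.00 Y9.00 E0.2859
G1 X0.00 Y9.00 E0.5041
G1 X0.00 Y0.00 E0.5718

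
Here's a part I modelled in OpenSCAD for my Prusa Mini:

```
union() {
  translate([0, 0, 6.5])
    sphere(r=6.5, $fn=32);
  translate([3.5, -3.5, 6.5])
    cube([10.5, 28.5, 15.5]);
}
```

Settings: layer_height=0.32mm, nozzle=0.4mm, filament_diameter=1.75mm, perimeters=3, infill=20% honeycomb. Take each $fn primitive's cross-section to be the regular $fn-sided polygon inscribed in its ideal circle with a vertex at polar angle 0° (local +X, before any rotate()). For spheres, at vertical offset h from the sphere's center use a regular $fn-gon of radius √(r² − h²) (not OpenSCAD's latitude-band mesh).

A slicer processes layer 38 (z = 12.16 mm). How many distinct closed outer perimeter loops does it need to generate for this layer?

2

At z = 12.16 mm: the r=6.5 sphere slices to a regular 32-gon of circumradius 3.196 (√(r²−h²) with h=5.66 from center); the cube at (3.5, -3.5) (footprint 10.5×28.5) is included at this height; Combining (union): the 2 present regions are separate (no shared area or edge), so areas and boundary lengths simply add and each stays a separate island — 2 connected regions. The result has 2 disconnected regions.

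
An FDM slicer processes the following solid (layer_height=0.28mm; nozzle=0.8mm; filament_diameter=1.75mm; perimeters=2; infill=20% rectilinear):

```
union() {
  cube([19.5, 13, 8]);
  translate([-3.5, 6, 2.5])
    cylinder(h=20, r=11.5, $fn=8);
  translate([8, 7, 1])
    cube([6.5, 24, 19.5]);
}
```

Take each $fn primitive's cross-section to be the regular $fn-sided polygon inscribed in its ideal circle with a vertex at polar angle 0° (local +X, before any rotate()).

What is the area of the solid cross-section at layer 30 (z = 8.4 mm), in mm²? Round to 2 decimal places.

At z = 8.4 mm: the cube is not intersected at this z (z outside [0, 8]); the r=11.5 cylinder at (-3.5, 6) gives a regular 8-gon of circumradius 11.5 (constant along its height) (area = (8/2)·11.500²·sin(360°/8) = 374.06 mm²); the 6.5×24 cube at (8, 7) contributes its full rectangle (area 156.00 mm²); Combining (union): the 2 present regions are separate (no shared area or edge), so areas and boundary lengths simply add and each stays a separate island — area = 530.06 mm². Overall, the cross-section has 2 separate islands. Net area = 530.06 mm².

530.06 mm²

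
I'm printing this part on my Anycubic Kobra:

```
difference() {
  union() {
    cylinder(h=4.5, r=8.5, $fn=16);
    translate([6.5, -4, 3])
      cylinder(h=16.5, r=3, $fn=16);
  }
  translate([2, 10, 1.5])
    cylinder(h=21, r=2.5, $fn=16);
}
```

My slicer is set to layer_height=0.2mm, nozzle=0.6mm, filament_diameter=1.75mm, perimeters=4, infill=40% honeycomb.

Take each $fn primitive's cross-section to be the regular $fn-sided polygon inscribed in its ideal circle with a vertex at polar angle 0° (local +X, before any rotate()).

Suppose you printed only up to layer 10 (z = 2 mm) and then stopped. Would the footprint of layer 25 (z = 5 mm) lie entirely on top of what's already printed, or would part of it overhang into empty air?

Compare the two slices. At z = 2: the r=8.5 cylinder gives a regular 16-gon of circumradius 8.5 (constant along its height) (area = (16/2)·8.500²·sin(360°/16) = 221.19 mm²); the cylinder at (6.5, -4) does not reach this height (z outside [3, 19.5]); Merging all regions: only the r=8.5 cylinder is present, so the union is just that shape — area = 221.19 mm²; the r=2.5 cylinder at (2, 10) gives a regular 16-gon of circumradius 2.5 (constant along its height) (area = (16/2)·2.500²·sin(360°/16) = 19.13 mm²); After the difference (first − rest): starting from the result so far (221.19 mm²), the r=2.5 cylinder at (2, 10) partially overlaps it — only the 1.35 mm² overlap (of its 19.13 mm²) is removed, clipping the outline — area = 219.84 mm². At z = 5: the cylinder is not intersected at this z (z outside [0, 4.5]); the r=3 cylinder at (6.5, -4) gives a regular 16-gon of circumradius 3 (constant along its height) (area = (16/2)·3.000²·sin(360°/16) = 27.55 mm²); Merging all regions: only the r=3 cylinder at (6.5, -4) is present, so the union is just that shape — area = 27.55 mm²; the r=2.5 cylinder at (2, 10) gives a regular 16-gon of circumradius 2.5 (constant along its height) (area = (16/2)·2.500²·sin(360°/16) = 19.13 mm²); Subtracting the remaining from the first: starting from the result so far (27.55 mm²), the r=2.5 cylinder at (2, 10) misses the remaining region (no effect) — area = 27.55 mm². Checking containment: at z = 5 the cross-section extends beyond the z = 2 cross-section by about 10.32 mm².

part overhangs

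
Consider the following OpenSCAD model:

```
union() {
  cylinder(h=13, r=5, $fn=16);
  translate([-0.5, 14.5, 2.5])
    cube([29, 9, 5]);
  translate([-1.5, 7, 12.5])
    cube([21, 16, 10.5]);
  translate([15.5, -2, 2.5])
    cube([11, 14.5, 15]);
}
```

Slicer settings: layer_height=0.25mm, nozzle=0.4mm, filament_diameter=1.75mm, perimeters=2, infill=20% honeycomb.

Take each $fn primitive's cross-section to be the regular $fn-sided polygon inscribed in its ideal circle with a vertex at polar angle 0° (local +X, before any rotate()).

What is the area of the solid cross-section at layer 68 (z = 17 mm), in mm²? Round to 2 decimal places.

At z = 17 mm: the cylinder does not reach this height (z outside [0, 13]); the cube at (-0.5, 14.5) is absent (z outside [2.5, 7.5]); the cube at (-1.5, 7) (footprint 21×16) is included at this height (area 336.00 mm²); the 11×14.5 cube at (15.5, -2) contributes its full rectangle (area 159.50 mm²); Combining (union): the regions partially overlap — summed areas 495.50 mm² minus the doubly-counted overlap 22.00 mm² gives 473.50 mm² — area = 473.50 mm². Overall, the cross-section is a single solid region. Net area = 473.50 mm².

473.50 mm²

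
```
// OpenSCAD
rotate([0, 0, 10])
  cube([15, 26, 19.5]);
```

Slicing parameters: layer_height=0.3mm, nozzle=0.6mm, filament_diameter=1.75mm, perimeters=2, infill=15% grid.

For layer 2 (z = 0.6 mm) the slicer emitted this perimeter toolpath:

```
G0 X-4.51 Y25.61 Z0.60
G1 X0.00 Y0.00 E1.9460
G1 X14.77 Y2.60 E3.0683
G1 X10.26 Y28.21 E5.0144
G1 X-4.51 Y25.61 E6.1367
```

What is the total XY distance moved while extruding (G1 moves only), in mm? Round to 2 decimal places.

82.00 mm

Sum the Euclidean lengths of each G1 segment: total = 82.00 mm.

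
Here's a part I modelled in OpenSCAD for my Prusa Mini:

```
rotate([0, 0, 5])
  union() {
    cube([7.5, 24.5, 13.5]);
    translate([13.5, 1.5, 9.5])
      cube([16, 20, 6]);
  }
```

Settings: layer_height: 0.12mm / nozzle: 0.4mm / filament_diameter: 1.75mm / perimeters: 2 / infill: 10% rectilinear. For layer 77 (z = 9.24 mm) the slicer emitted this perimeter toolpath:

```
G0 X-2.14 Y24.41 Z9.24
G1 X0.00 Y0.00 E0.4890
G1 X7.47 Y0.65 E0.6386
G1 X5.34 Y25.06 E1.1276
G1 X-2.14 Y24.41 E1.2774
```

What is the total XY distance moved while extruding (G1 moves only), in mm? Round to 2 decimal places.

Sum the Euclidean lengths of each G1 segment: total = 64.01 mm.

64.01 mm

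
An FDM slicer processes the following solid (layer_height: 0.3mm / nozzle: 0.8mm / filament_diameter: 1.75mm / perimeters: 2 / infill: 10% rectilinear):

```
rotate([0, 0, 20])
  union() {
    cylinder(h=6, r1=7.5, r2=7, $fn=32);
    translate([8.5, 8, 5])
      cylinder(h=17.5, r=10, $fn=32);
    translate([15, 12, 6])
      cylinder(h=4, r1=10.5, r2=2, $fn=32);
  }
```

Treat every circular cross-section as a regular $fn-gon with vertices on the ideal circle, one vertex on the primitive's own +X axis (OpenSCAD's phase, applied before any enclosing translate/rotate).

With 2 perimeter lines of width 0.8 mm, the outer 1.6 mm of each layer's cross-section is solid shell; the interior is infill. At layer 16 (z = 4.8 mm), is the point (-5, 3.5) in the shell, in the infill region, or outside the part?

shell

At z = 4.8 mm: the cone: at t=0.800 of its height the radius interpolates to r₁+(r₂−r₁)t = 7.100, giving a regular 32-gon of that circumradius; the cylinder at (8.5, 8) is not intersected at this z (z outside [5, 22.5]); the cone at (15, 12) is absent (z outside [6, 10]); Taking the union: only the cone is present, so the union is just that shape — 1 connected region; (whole slice rotated 20° about Z — lengths, areas and connectivity unchanged). Overall, the cross-section is a single solid region. Undo the 20° rotation: the query point maps to (-3.501, 4.999) in the un-rotated model frame. The nearest boundary edge runs (-3.94, 5.90)→(-5.02, 5.02); distance from the point to it = 0.98 mm. The point is inside the cross-section, 0.98 mm from the nearest boundary — within the 1.6 mm shell band (2 × 0.8).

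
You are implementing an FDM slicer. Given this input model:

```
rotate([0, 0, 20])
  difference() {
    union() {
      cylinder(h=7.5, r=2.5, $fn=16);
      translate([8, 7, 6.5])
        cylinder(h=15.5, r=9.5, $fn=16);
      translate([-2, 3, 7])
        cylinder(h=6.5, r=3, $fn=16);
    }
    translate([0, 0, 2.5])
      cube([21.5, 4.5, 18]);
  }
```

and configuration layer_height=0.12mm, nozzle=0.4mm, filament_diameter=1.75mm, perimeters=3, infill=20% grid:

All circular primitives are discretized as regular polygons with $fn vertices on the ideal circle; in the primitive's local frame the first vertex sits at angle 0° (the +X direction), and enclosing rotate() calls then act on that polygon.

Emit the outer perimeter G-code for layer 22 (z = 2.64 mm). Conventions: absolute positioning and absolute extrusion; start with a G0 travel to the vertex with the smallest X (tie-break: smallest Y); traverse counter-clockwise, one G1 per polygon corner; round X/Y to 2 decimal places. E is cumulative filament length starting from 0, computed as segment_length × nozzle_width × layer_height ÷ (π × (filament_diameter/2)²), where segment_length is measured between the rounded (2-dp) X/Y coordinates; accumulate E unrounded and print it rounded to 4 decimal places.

At z = 2.64 mm: the r=2.5 cylinder contributes a regular 16-gon of circumradius 2.5; the cylinder at (8, 7) does not reach this height (z outside [6.5, 22]); the cylinder at (-2, 3) is not intersected at this z (z outside [7, 13.5]); Combining (union): only the r=2.5 cylinder is present, so the union is just that shape — 1 connected region; the 21.5×4.5 cube contributes its full rectangle; After the difference (first − rest): starting from that combined region, the 21.5×4.5 cube partially overlaps it — only the 4.78 mm² overlap (of its 96.75 mm²) is removed, clipping the outline — 1 connected region; (whole slice rotated 20° about Z — lengths, areas and connectivity unchanged). The outline is a single polygon with 14 vertices. Extrusion per mm of travel: 0.4 × 0.12 / (π × 0.875²) = 0.019956. Accumulating E over each segment gives final E = 0.3337.

G0 X-2.50 Y0.11 Z2.64
G1 X-2.35 Y-0.86 E0.0196
G1 X-1.84 Y-1.69 E0.0390
G1 X-1.06 Y-2.27 E0.0584
G1 X-0.11 Y-2.50 E0.0779
G1 X0.86 Y-2.35 E0.0975
G1 X1.69 Y-1.84 E0.1170
G1 X2.27 Y-1.06 E0.1364
G1 X2.50 Y-0.11 E0.1559
G1 X2.35 Y0.86 E0.1755
G1 X0.00 Y0.00 E0.2254
G1 X-0.86 Y2.35 E0.2753
G1 X-1.69 Y1.84 E0.2948
G1 X-2.27 Y1.06 E0.3142
G1 X-2.50 Y0.11 E0.3337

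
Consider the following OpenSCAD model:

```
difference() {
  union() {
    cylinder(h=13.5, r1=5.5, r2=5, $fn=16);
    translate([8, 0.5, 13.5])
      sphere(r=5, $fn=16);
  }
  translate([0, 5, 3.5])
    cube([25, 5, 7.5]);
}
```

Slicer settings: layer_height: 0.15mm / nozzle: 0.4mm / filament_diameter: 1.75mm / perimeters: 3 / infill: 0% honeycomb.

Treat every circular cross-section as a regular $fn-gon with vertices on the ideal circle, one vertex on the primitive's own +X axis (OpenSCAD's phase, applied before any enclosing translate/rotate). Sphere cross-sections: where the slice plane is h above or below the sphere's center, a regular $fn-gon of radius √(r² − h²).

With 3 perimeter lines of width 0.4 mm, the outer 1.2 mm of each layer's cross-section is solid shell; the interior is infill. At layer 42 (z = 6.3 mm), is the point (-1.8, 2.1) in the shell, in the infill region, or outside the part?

infill

At z = 6.3 mm: the cone: at t=0.467 of its height the radius interpolates to r₁+(r₂−r₁)t = 5.267, giving a regular 16-gon of that circumradius; the sphere at (8, 0.5) is not intersected at this z (|z−center|=7.200 > r=5); Merging all regions: only the cone is present, so the union is just that shape — 1 connected region; the cube at (0, 5) is present — its section is the full 25×5 rectangle; Subtracting the remaining from the first: starting from the result so far, the 25×5 cube at (0, 5) partially overlaps it — only the 0.18 mm² overlap (of its 125.00 mm²) is removed, clipping the outline — 1 connected region. Overall, the cross-section is a single solid region. The nearest boundary edge runs (-3.72, 3.72)→(-2.02, 4.87); distance from the point to it = 2.42 mm. The point is inside the cross-section and 2.42 mm from the nearest boundary — more than the 1.2 mm shell width (3 × 0.4), so it's in the infill interior.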